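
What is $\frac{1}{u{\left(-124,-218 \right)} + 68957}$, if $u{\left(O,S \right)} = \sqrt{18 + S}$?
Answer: $\frac{68957}{4755068049} - \frac{10 i \sqrt{2}}{4755068049} \approx 1.4502 \cdot 10^{-5} - 2.9741 \cdot 10^{-9} i$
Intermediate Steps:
$\frac{1}{u{\left(-124,-218 \right)} + 68957} = \frac{1}{\sqrt{18 - 218} + 68957} = \frac{1}{\sqrt{-200} + 68957} = \frac{1}{10 i \sqrt{2} + 68957} = \frac{1}{68957 + 10 i \sqrt{2}}$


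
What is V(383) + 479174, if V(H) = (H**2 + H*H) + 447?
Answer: 772999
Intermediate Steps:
V(H) = 447 + 2*H**2 (V(H) = (H**2 + H**2) + 447 = 2*H**2 + 447 = 447 + 2*H**2)
V(383) + 479174 = (447 + 2*383**2) + 479174 = (447 + 2*146689) + 479174 = (447 + 293378) + 479174 = 293825 + 479174 = 772999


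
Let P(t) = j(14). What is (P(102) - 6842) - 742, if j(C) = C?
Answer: -7570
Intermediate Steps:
P(t) = 14
(P(102) - 6842) - 742 = (14 - 6842) - 742 = -6828 - 742 = -7570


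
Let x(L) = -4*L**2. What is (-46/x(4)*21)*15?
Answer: 7245/32 ≈ 226.41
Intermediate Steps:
(-46/x(4)*21)*15 = (-46/((-4*4**2))*21)*15 = (-46/((-4*16))*21)*15 = (-46/(-64)*21)*15 = (-46*(-1/64)*21)*15 = ((23/32)*21)*15 = (483/32)*15 = 7245/32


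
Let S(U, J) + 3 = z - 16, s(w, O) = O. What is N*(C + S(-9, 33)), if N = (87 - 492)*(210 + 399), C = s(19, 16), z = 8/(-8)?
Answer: 986580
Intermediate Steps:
z = -1 (z = 8*(-⅛) = -1)
C = 16
N = -246645 (N = -405*609 = -246645)
S(U, J) = -20 (S(U, J) = -3 + (-1 - 16) = -3 - 17 = -20)
N*(C + S(-9, 33)) = -246645*(16 - 20) = -246645*(-4) = 986580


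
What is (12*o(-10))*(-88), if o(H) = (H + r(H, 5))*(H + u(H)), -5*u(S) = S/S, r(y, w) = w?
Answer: -53856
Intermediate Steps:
u(S) = -⅕ (u(S) = -S/(5*S) = -⅕*1 = -⅕)
o(H) = (5 + H)*(-⅕ + H) (o(H) = (H + 5)*(H - ⅕) = (5 + H)*(-⅕ + H))
(12*o(-10))*(-88) = (12*(-1 + (-10)² + (24/5)*(-10)))*(-88) = (12*(-1 + 100 - 48))*(-88) = (12*51)*(-88) = 612*(-88) = -53856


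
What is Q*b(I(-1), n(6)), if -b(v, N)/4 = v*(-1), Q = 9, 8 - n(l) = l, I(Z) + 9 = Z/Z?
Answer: -288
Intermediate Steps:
I(Z) = -8 (I(Z) = -9 + Z/Z = -9 + 1 = -8)
n(l) = 8 - l
b(v, N) = 4*v (b(v, N) = -4*v*(-1) = -(-4)*v = 4*v)
Q*b(I(-1), n(6)) = 9*(4*(-8)) = 9*(-32) = -288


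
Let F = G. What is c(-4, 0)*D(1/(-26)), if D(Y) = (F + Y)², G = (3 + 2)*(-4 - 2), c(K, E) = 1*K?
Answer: -609961/169 ≈ -3609.2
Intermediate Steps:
c(K, E) = K
G = -30 (G = 5*(-6) = -30)
F = -30
D(Y) = (-30 + Y)²
c(-4, 0)*D(1/(-26)) = -4*(-30 + 1/(-26))² = -4*(-30 - 1/26)² = -4*(-781/26)² = -4*609961/676 = -609961/169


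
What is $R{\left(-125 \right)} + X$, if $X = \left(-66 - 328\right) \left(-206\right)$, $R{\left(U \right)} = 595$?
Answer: $81759$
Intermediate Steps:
$X = 81164$ ($X = \left(-394\right) \left(-206\right) = 81164$)
$R{\left(-125 \right)} + X = 595 + 81164 = 81759$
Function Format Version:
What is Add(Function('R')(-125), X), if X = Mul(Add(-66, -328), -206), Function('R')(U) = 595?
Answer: 81759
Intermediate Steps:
X = 81164 (X = Mul(-394, -206) = 81164)
Add(Function('R')(-125), X) = Add(595, 81164) = 81759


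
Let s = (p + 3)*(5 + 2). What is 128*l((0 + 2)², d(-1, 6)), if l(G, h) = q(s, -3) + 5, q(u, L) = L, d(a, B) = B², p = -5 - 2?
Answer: 256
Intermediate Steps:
p = -7
s = -28 (s = (-7 + 3)*(5 + 2) = -4*7 = -28)
l(G, h) = 2 (l(G, h) = -3 + 5 = 2)
128*l((0 + 2)², d(-1, 6)) = 128*2 = 256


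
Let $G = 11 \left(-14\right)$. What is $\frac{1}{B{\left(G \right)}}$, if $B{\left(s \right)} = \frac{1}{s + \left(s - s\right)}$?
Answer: $-154$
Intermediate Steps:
$G = -154$
$B{\left(s \right)} = \frac{1}{s}$ ($B{\left(s \right)} = \frac{1}{s + 0} = \frac{1}{s}$)
$\frac{1}{B{\left(G \right)}} = \frac{1}{\frac{1}{-154}} = \frac{1}{- \frac{1}{154}} = -154$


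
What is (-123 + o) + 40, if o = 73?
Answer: -10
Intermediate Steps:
(-123 + o) + 40 = (-123 + 73) + 40 = -50 + 40 = -10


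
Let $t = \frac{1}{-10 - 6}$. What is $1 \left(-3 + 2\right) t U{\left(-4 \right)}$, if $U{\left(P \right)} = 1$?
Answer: $\frac{1}{16} \approx 0.0625$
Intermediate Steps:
$t = - \frac{1}{16}$ ($t = \frac{1}{-16} = - \frac{1}{16} \approx -0.0625$)
$1 \left(-3 + 2\right) t U{\left(-4 \right)} = 1 \left(-3 + 2\right) \left(- \frac{1}{16}\right) 1 = 1 \left(-1\right) \left(- \frac{1}{16}\right) 1 = \left(-1\right) \left(- \frac{1}{16}\right) 1 = \frac{1}{16} \cdot 1 = \frac{1}{16}$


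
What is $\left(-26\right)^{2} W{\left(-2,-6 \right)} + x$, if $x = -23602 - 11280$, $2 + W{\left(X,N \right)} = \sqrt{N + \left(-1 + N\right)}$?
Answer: $-36234 + 676 i \sqrt{13} \approx -36234.0 + 2437.4 i$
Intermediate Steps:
$W{\left(X,N \right)} = -2 + \sqrt{-1 + 2 N}$ ($W{\left(X,N \right)} = -2 + \sqrt{N + \left(-1 + N\right)} = -2 + \sqrt{-1 + 2 N}$)
$x = -34882$
$\left(-26\right)^{2} W{\left(-2,-6 \right)} + x = \left(-26\right)^{2} \left(-2 + \sqrt{-1 + 2 \left(-6\right)}\right) - 34882 = 676 \left(-2 + \sqrt{-1 - 12}\right) - 34882 = 676 \left(-2 + \sqrt{-13}\right) - 34882 = 676 \left(-2 + i \sqrt{13}\right) - 34882 = \left(-1352 + 676 i \sqrt{13}\right) - 34882 = -36234 + 676 i \sqrt{13}$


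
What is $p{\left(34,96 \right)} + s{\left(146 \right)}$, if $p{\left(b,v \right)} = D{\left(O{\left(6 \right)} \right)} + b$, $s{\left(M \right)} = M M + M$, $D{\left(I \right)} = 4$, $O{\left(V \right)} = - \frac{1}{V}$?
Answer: $21500$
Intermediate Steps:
$s{\left(M \right)} = M + M^{2}$ ($s{\left(M \right)} = M^{2} + M = M + M^{2}$)
$p{\left(b,v \right)} = 4 + b$
$p{\left(34,96 \right)} + s{\left(146 \right)} = \left(4 + 34\right) + 146 \left(1 + 146\right) = 38 + 146 \cdot 147 = 38 + 21462 = 21500$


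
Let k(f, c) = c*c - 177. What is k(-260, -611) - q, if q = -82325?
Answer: 455469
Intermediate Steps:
k(f, c) = -177 + c² (k(f, c) = c² - 177 = -177 + c²)
k(-260, -611) - q = (-177 + (-611)²) - 1*(-82325) = (-177 + 373321) + 82325 = 373144 + 82325 = 455469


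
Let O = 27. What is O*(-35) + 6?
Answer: -939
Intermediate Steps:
O*(-35) + 6 = 27*(-35) + 6 = -945 + 6 = -939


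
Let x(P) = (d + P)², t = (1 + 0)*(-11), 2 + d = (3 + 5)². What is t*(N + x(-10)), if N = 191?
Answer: -31845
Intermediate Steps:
d = 62 (d = -2 + (3 + 5)² = -2 + 8² = -2 + 64 = 62)
t = -11 (t = 1*(-11) = -11)
x(P) = (62 + P)²
t*(N + x(-10)) = -11*(191 + (62 - 10)²) = -11*(191 + 52²) = -11*(191 + 2704) = -11*2895 = -31845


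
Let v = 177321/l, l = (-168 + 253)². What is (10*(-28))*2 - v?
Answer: -4223321/7225 ≈ -584.54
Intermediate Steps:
l = 7225 (l = 85² = 7225)
v = 177321/7225 ≈ 24.543
(10*(-28))*2 - v = (10*(-28))*2 - 1*177321/7225 = -280*2 - 177321/7225 = -560 - 177321/7225 = -4223321/7225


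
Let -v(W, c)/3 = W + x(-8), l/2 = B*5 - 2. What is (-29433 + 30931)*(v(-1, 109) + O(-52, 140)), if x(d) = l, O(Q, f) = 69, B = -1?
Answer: 170772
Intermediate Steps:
l = -14 (l = 2*(-1*5 - 2) = 2*(-5 - 2) = 2*(-7) = -14)
x(d) = -14
v(W, c) = 42 - 3*W (v(W, c) = -3*(W - 14) = -3*(-14 + W) = 42 - 3*W)
(-29433 + 30931)*(v(-1, 109) + O(-52, 140)) = (-29433 + 30931)*((42 - 3*(-1)) + 69) = 1498*((42 + 3) + 69) = 1498*(45 + 69) = 1498*114 = 170772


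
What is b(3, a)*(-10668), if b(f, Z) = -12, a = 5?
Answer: 128016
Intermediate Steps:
b(3, a)*(-10668) = -12*(-10668) = 128016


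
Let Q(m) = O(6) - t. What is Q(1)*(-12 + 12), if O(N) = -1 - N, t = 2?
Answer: 0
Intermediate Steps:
Q(m) = -9 (Q(m) = (-1 - 1*6) - 1*2 = (-1 - 6) - 2 = -7 - 2 = -9)
Q(1)*(-12 + 12) = -9*(-12 + 12) = -9*0 = 0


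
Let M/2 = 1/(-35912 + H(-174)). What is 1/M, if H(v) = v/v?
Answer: -35911/2 ≈ -17956.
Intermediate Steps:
H(v) = 1
M = -2/35911 (M = 2/(-35912 + 1) = 2/(-35911) = 2*(-1/35911) = -2/35911 ≈ -5.5693e-5)
1/M = 1/(-2/35911) = -35911/2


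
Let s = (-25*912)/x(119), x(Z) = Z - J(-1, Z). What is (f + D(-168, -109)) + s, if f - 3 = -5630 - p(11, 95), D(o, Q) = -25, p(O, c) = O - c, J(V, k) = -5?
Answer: -178308/31 ≈ -5751.9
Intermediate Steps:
x(Z) = 5 + Z (x(Z) = Z - 1*(-5) = Z + 5 = 5 + Z)
s = -5700/31 (s = (-25*912)/(5 + 119) = -22800/124 = -22800*1/124 = -5700/31 ≈ -183.87)
f = -5543 (f = 3 + (-5630 - (11 - 1*95)) = 3 + (-5630 - (11 - 95)) = 3 + (-5630 - 1*(-84)) = 3 + (-5630 + 84) = 3 - 5546 = -5543)
(f + D(-168, -109)) + s = (-5543 - 25) - 5700/31 = -5568 - 5700/31 = -178308/31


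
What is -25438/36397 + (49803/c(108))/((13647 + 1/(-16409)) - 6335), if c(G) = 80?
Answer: -214425141858761/349360555758320 ≈ -0.61376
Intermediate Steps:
-25438/36397 + (49803/c(108))/((13647 + 1/(-16409)) - 6335) = -25438/36397 + (49803/80)/((13647 + 1/(-16409)) - 6335) = -25438*1/36397 + (49803*(1/80))/((13647 - 1/16409) - 6335) = -25438/36397 + 49803/(80*(223933622/16409 - 6335)) = -25438/36397 + 49803/(80*(119982607/16409)) = -25438/36397 + (49803/80)*(16409/119982607) = -25438/36397 + 817217427/9598608560 = -214425141858761/349360555758320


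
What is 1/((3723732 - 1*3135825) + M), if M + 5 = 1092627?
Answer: 1/1680529 ≈ 5.9505e-7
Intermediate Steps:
M = 1092622 (M = -5 + 1092627 = 1092622)
1/((3723732 - 1*3135825) + M) = 1/((3723732 - 1*3135825) + 1092622) = 1/((3723732 - 3135825) + 1092622) = 1/(587907 + 1092622) = 1/1680529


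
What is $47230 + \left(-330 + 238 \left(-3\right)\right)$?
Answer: $46186$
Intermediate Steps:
$47230 + \left(-330 + 238 \left(-3\right)\right) = 47230 - 1044 = 46186$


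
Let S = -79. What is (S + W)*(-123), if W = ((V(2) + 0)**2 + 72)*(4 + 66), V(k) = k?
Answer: -644643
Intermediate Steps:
W = 5320 (W = ((2 + 0)**2 + 72)*(4 + 66) = (2**2 + 72)*70 = (4 + 72)*70 = 76*70 = 5320)
(S + W)*(-123) = (-79 + 5320)*(-123) = 5241*(-123) = -644643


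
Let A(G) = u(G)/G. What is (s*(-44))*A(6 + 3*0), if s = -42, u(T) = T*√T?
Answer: 1848*√6 ≈ 4526.7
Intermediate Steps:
u(T) = T^(3/2)
A(G) = √G (A(G) = G^(3/2)/G = √G)
(s*(-44))*A(6 + 3*0) = (-42*(-44))*√(6 + 3*0) = 1848*√(6 + 0) = 1848*√6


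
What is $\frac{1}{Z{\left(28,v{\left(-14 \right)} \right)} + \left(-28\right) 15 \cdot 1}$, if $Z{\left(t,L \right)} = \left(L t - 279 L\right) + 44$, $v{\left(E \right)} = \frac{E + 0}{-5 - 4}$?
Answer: $- \frac{9}{6898} \approx -0.0013047$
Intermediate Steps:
$v{\left(E \right)} = - \frac{E}{9}$ ($v{\left(E \right)} = \frac{E}{-9} = E \left(- \frac{1}{9}\right) = - \frac{E}{9}$)
$Z{\left(t,L \right)} = 44 - 279 L + L t$ ($Z{\left(t,L \right)} = \left(- 279 L + L t\right) + 44 = 44 - 279 L + L t$)
$\frac{1}{Z{\left(28,v{\left(-14 \right)} \right)} + \left(-28\right) 15 \cdot 1} = \frac{1}{\left(44 - 279 \left(\left(- \frac{1}{9}\right) \left(-14\right)\right) + \left(- \frac{1}{9}\right) \left(-14\right) 28\right) + \left(-28\right) 15 \cdot 1} = \frac{1}{\left(44 - 434 + \frac{14}{9} \cdot 28\right) - 420} = \frac{1}{\left(44 - 434 + \frac{392}{9}\right) - 420} = \frac{1}{- \frac{3118}{9} - 420} = \frac{1}{- \frac{6898}{9}} = - \frac{9}{6898}$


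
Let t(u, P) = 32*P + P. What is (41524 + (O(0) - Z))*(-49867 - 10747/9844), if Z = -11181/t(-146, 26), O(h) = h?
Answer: -5831708981888545/2815384 ≈ -2.0714e+9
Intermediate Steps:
t(u, P) = 33*P
Z = -3727/286 (Z = -11181/(33*26) = -11181/858 = -11181*1/858 = -3727/286 ≈ -13.031)
(41524 + (O(0) - Z))*(-49867 - 10747/9844) = (41524 + (0 - 1*(-3727/286)))*(-49867 - 10747/9844) = (41524 + (0 + 3727/286))*(-49867 - 10747*1/9844) = (41524 + 3727/286)*(-49867 - 10747/9844) = (11879591/286)*(-490901495/9844) = -5831708981888545/2815384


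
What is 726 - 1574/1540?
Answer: 558233/770 ≈ 724.98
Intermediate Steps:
726 - 1574/1540 = 726 - 1574*1/1540 = 726 - 787/770 = 558233/770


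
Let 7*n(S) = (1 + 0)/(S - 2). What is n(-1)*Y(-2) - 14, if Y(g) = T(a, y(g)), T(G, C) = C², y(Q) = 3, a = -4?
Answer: -101/7 ≈ -14.429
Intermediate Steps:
Y(g) = 9 (Y(g) = 3² = 9)
n(S) = 1/(7*(-2 + S)) (n(S) = ((1 + 0)/(S - 2))/7 = (1/(-2 + S))/7 = 1/(7*(-2 + S)))
n(-1)*Y(-2) - 14 = (1/(7*(-2 - 1)))*9 - 14 = ((⅐)/(-3))*9 - 14 = ((⅐)*(-⅓))*9 - 14 = -1/21*9 - 14 = -3/7 - 14 = -101/7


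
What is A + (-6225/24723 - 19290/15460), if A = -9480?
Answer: -120799860119/12740586 ≈ -9481.5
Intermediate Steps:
A + (-6225/24723 - 19290/15460) = -9480 + (-6225/24723 - 19290/15460) = -9480 + (-6225*1/24723 - 19290*1/15460) = -9480 + (-2075/8241 - 1929/1546) = -9480 - 19104839/12740586 = -120799860119/12740586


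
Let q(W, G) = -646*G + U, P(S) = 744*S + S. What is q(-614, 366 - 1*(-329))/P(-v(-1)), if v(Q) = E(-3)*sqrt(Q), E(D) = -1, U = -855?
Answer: 89965*I/149 ≈ 603.79*I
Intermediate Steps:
v(Q) = -sqrt(Q)
P(S) = 745*S
q(W, G) = -855 - 646*G (q(W, G) = -646*G - 855 = -855 - 646*G)
q(-614, 366 - 1*(-329))/P(-v(-1)) = (-855 - 646*(366 - 1*(-329)))/((745*(-(-1)*sqrt(-1)))) = (-855 - 646*(366 + 329))/((745*(-(-1)*I))) = (-855 - 646*695)/((745*I)) = (-855 - 448970)*(-I/745) = -(-89965)*I/149 = 89965*I/149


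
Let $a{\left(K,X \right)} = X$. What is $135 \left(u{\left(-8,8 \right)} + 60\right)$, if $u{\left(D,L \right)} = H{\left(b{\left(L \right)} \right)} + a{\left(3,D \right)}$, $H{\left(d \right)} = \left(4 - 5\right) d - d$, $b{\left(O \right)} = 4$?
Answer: $5940$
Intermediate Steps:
$H{\left(d \right)} = - 2 d$ ($H{\left(d \right)} = - d - d = - 2 d$)
$u{\left(D,L \right)} = -8 + D$ ($u{\left(D,L \right)} = \left(-2\right) 4 + D = -8 + D$)
$135 \left(u{\left(-8,8 \right)} + 60\right) = 135 \left(\left(-8 - 8\right) + 60\right) = 135 \left(-16 + 60\right) = 135 \cdot 44 = 5940$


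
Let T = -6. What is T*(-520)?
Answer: 3120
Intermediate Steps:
T*(-520) = -6*(-520) = 3120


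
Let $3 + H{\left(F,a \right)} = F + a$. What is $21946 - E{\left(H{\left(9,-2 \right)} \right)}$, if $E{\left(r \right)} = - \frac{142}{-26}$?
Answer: $\frac{285227}{13} \approx 21941.0$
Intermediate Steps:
$H{\left(F,a \right)} = -3 + F + a$ ($H{\left(F,a \right)} = -3 + \left(F + a\right) = -3 + F + a$)
$E{\left(r \right)} = \frac{71}{13}$ ($E{\left(r \right)} = \left(-142\right) \left(- \frac{1}{26}\right) = \frac{71}{13}$)
$21946 - E{\left(H{\left(9,-2 \right)} \right)} = 21946 - \frac{71}{13} = \frac{285227}{13}$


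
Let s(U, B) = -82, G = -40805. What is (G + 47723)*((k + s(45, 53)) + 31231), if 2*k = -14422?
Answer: 165603084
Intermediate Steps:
k = -7211 (k = (1/2)*(-14422) = -7211)
(G + 47723)*((k + s(45, 53)) + 31231) = (-40805 + 47723)*((-7211 - 82) + 31231) = 6918*(-7293 + 31231) = 6918*23938 = 165603084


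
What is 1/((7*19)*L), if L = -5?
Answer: -1/665 ≈ -0.0015038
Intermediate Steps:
1/((7*19)*L) = 1/((7*19)*(-5)) = 1/(133*(-5)) = 1/(-665) = -1/665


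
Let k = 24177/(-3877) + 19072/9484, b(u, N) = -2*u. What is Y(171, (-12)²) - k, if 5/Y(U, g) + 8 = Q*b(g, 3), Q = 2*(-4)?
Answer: 89218310611/21105674632 ≈ 4.2272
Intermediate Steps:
Q = -8
k = -38838131/9192367 (k = 24177*(-1/3877) + 19072*(1/9484) = -24177/3877 + 4768/2371 = -38838131/9192367 ≈ -4.2250)
Y(U, g) = 5/(-8 + 16*g) (Y(U, g) = 5/(-8 - (-16)*g) = 5/(-8 + 16*g))
Y(171, (-12)²) - k = 5/(8*(-1 + 2*(-12)²)) - 1*(-38838131/9192367) = 5/(8*(-1 + 2*144)) + 38838131/9192367 = 5/(8*(-1 + 288)) + 38838131/9192367 = (5/8)/287 + 38838131/9192367 = (5/8)*(1/287) + 38838131/9192367 = 5/2296 + 38838131/9192367 = 89218310611/21105674632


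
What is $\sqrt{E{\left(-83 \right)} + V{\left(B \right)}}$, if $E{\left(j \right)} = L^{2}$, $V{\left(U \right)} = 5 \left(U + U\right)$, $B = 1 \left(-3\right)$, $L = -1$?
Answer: $i \sqrt{29} \approx 5.3852 i$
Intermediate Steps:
$B = -3$
$V{\left(U \right)} = 10 U$ ($V{\left(U \right)} = 5 \cdot 2 U = 10 U$)
$E{\left(j \right)} = 1$ ($E{\left(j \right)} = \left(-1\right)^{2} = 1$)
$\sqrt{E{\left(-83 \right)} + V{\left(B \right)}} = \sqrt{1 + 10 \left(-3\right)} = \sqrt{1 - 30} = \sqrt{-29} = i \sqrt{29}$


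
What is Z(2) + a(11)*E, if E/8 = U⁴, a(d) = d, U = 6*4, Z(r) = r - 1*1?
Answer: 29196289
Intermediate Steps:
Z(r) = -1 + r (Z(r) = r - 1 = -1 + r)
U = 24
E = 2654208 (E = 8*24⁴ = 8*331776 = 2654208)
Z(2) + a(11)*E = (-1 + 2) + 11*2654208 = 1 + 29196288 = 29196289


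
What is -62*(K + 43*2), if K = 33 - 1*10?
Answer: -6758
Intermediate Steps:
K = 23 (K = 33 - 10 = 23)
-62*(K + 43*2) = -62*(23 + 43*2) = -62*(23 + 86) = -62*109 = -6758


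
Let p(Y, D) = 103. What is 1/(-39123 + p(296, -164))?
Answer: -1/39020 ≈ -2.5628e-5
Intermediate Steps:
1/(-39123 + p(296, -164)) = 1/(-39123 + 103) = 1/(-39020) = -1/39020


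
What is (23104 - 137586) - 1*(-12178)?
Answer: -102304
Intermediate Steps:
(23104 - 137586) - 1*(-12178) = -114482 + 12178 = -102304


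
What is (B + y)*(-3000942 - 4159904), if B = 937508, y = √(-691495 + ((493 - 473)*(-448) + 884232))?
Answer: -6713350411768 - 7160846*√183777 ≈ -6.7164e+12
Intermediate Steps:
y = √183777 (y = √(-691495 + (20*(-448) + 884232)) = √(-691495 + (-8960 + 884232)) = √(-691495 + 875272) = √183777 ≈ 428.69)
(B + y)*(-3000942 - 4159904) = (937508 + √183777)*(-3000942 - 4159904) = (937508 + √183777)*(-7160846) = -6713350411768 - 7160846*√183777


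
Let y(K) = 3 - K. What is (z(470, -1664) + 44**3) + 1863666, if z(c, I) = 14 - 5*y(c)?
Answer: 1951199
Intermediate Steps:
z(c, I) = -1 + 5*c (z(c, I) = 14 - 5*(3 - c) = 14 + (-15 + 5*c) = -1 + 5*c)
(z(470, -1664) + 44**3) + 1863666 = ((-1 + 5*470) + 44**3) + 1863666 = ((-1 + 2350) + 85184) + 1863666 = (2349 + 85184) + 1863666 = 87533 + 1863666 = 1951199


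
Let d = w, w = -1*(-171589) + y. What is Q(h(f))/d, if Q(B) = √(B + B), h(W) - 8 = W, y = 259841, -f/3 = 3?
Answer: I*√2/431430 ≈ 3.278e-6*I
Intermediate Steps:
f = -9 (f = -3*3 = -9)
h(W) = 8 + W
w = 431430 (w = -1*(-171589) + 259841 = 171589 + 259841 = 431430)
Q(B) = √2*√B (Q(B) = √(2*B) = √2*√B)
d = 431430
Q(h(f))/d = (√2*√(8 - 9))/431430 = (√2*√(-1))*(1/431430) = (√2*I)*(1/431430) = (I*√2)*(1/431430) = I*√2/431430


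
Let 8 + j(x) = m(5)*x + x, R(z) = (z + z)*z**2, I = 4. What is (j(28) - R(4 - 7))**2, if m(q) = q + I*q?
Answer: 599076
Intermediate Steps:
R(z) = 2*z**3 (R(z) = (2*z)*z**2 = 2*z**3)
m(q) = 5*q (m(q) = q + 4*q = 5*q)
j(x) = -8 + 26*x (j(x) = -8 + ((5*5)*x + x) = -8 + (25*x + x) = -8 + 26*x)
(j(28) - R(4 - 7))**2 = ((-8 + 26*28) - 2*(4 - 7)**3)**2 = ((-8 + 728) - 2*(-3)**3)**2 = (720 - 2*(-27))**2 = (720 - 1*(-54))**2 = (720 + 54)**2 = 774**2 = 599076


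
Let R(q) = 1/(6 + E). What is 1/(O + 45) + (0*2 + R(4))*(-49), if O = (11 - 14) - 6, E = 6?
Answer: -73/18 ≈ -4.0556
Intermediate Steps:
O = -9 (O = -3 - 6 = -9)
R(q) = 1/12 (R(q) = 1/(6 + 6) = 1/12)
1/(O + 45) + (0*2 + R(4))*(-49) = 1/(-9 + 45) + (0*2 + 1/12)*(-49) = 1/36 + (0 + 1/12)*(-49) = 1/36 + (1/12)*(-49) = 1/36 - 49/12 = -73/18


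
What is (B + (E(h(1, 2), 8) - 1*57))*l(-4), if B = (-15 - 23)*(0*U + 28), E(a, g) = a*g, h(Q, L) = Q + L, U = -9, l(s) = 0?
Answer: 0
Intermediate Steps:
h(Q, L) = L + Q
B = -1064 (B = (-15 - 23)*(0*(-9) + 28) = -38*(0 + 28) = -38*28 = -1064)
(B + (E(h(1, 2), 8) - 1*57))*l(-4) = (-1064 + ((2 + 1)*8 - 1*57))*0 = (-1064 + (3*8 - 57))*0 = (-1064 + (24 - 57))*0 = (-1064 - 33)*0 = -1097*0 = 0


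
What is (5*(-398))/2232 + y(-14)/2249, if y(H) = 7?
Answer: -2229943/2509884 ≈ -0.88846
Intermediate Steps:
(5*(-398))/2232 + y(-14)/2249 = (5*(-398))/2232 + 7/2249 = -1990*1/2232 + 7*(1/2249) = -995/1116 + 7/2249 = -2229943/2509884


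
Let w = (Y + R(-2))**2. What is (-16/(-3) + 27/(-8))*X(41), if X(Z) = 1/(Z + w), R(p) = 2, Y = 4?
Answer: 47/1848 ≈ 0.025433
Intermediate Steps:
w = 36 (w = (4 + 2)**2 = 6**2 = 36)
X(Z) = 1/(36 + Z) (X(Z) = 1/(Z + 36) = 1/(36 + Z))
(-16/(-3) + 27/(-8))*X(41) = (-16/(-3) + 27/(-8))/(36 + 41) = (-16*(-1/3) + 27*(-1/8))/77 = (16/3 - 27/8)*(1/77) = (47/24)*(1/77) = 47/1848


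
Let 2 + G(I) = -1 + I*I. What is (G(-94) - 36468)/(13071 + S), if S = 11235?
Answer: -27635/24306 ≈ -1.1370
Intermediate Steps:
G(I) = -3 + I² (G(I) = -2 + (-1 + I*I) = -2 + (-1 + I²) = -3 + I²)
(G(-94) - 36468)/(13071 + S) = ((-3 + (-94)²) - 36468)/(13071 + 11235) = ((-3 + 8836) - 36468)/24306 = (8833 - 36468)*(1/24306) = -27635*1/24306 = -27635/24306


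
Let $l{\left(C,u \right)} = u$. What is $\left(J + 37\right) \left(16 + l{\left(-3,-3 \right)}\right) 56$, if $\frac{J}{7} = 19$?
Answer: $123760$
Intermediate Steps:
$J = 133$ ($J = 7 \cdot 19 = 133$)
$\left(J + 37\right) \left(16 + l{\left(-3,-3 \right)}\right) 56 = \left(133 + 37\right) \left(16 - 3\right) 56 = 170 \cdot 13 \cdot 56 = 2210 \cdot 56 = 123760$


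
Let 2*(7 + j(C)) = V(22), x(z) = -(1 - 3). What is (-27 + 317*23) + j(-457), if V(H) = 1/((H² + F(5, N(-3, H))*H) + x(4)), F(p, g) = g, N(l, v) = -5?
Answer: 5457265/752 ≈ 7257.0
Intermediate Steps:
x(z) = 2 (x(z) = -1*(-2) = 2)
V(H) = 1/(2 + H² - 5*H) (V(H) = 1/((H² - 5*H) + 2) = 1/(2 + H² - 5*H))
j(C) = -5263/752 (j(C) = -7 + 1/(2*(2 + 22² - 5*22)) = -7 + 1/(2*(2 + 484 - 110)) = -7 + (½)/376 = -7 + (½)*(1/376) = -7 + 1/752 = -5263/752)
(-27 + 317*23) + j(-457) = (-27 + 317*23) - 5263/752 = (-27 + 7291) - 5263/752 = 7264 - 5263/752 = 5457265/752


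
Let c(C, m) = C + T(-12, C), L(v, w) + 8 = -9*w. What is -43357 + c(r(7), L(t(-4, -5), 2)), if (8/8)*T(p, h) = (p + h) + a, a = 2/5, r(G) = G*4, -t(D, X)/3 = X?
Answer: -216563/5 ≈ -43313.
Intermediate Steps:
t(D, X) = -3*X
r(G) = 4*G
L(v, w) = -8 - 9*w
a = ⅖ (a = 2*(⅕) = ⅖ ≈ 0.40000)
T(p, h) = ⅖ + h + p (T(p, h) = (p + h) + ⅖ = (h + p) + ⅖ = ⅖ + h + p)
c(C, m) = -58/5 + 2*C (c(C, m) = C + (⅖ + C - 12) = C + (-58/5 + C) = -58/5 + 2*C)
-43357 + c(r(7), L(t(-4, -5), 2)) = -43357 + (-58/5 + 2*(4*7)) = -43357 + (-58/5 + 2*28) = -43357 + (-58/5 + 56) = -43357 + 222/5 = -216563/5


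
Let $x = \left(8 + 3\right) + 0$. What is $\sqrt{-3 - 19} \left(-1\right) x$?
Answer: $- 11 i \sqrt{22} \approx - 51.595 i$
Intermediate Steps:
$x = 11$ ($x = 11 + 0 = 11$)
$\sqrt{-3 - 19} \left(-1\right) x = \sqrt{-3 - 19} \left(-1\right) 11 = \sqrt{-22} \left(-1\right) 11 = i \sqrt{22} \left(-1\right) 11 = - i \sqrt{22} \cdot 11 = - 11 i \sqrt{22}$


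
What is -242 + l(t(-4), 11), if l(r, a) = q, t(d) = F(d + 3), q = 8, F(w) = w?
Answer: -234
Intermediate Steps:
t(d) = 3 + d (t(d) = d + 3 = 3 + d)
l(r, a) = 8
-242 + l(t(-4), 11) = -242 + 8 = -234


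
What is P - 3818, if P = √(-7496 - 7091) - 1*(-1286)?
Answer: -2532 + I*√14587 ≈ -2532.0 + 120.78*I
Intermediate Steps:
P = 1286 + I*√14587 (P = √(-14587) + 1286 = I*√14587 + 1286 = 1286 + I*√14587 ≈ 1286.0 + 120.78*I)
P - 3818 = (1286 + I*√14587) - 3818 = -2532 + I*√14587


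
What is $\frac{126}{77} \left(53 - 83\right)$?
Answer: $- \frac{540}{11} \approx -49.091$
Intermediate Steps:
$\frac{126}{77} \left(53 - 83\right) = 126 \cdot \frac{1}{77} \left(-30\right) = \frac{18}{11} \left(-30\right) = - \frac{540}{11}$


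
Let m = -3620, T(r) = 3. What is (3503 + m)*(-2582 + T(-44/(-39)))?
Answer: 301743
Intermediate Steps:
(3503 + m)*(-2582 + T(-44/(-39))) = (3503 - 3620)*(-2582 + 3) = -117*(-2579) = 301743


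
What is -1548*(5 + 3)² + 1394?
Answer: -97678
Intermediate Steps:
-1548*(5 + 3)² + 1394 = -1548*8² + 1394 = -1548*64 + 1394 = -99072 + 1394 = -97678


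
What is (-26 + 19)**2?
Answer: 49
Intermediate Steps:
(-26 + 19)**2 = (-7)**2 = 49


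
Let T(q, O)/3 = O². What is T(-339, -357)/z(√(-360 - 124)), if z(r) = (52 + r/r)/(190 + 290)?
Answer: 183526560/53 ≈ 3.4628e+6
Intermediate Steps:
T(q, O) = 3*O²
z(r) = 53/480 (z(r) = (52 + 1)/480 = 53*(1/480) = 53/480)
T(-339, -357)/z(√(-360 - 124)) = (3*(-357)²)/(53/480) = (3*127449)*(480/53) = 382347*(480/53) = 183526560/53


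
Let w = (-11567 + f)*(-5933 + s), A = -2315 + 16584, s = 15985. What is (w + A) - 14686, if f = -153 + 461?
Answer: -113175885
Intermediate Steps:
f = 308
A = 14269
w = -113175468 (w = (-11567 + 308)*(-5933 + 15985) = -11259*10052 = -113175468)
(w + A) - 14686 = (-113175468 + 14269) - 14686 = -113161199 - 14686 = -113175885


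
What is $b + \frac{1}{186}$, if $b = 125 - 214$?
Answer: $- \frac{16553}{186} \approx -88.995$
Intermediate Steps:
$b = -89$
$b + \frac{1}{186} = -89 + \frac{1}{186} = - \frac{16553}{186}$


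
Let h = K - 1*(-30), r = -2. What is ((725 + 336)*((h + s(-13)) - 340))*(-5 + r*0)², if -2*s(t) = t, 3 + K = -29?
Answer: -17798275/2 ≈ -8.8991e+6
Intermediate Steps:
K = -32 (K = -3 - 29 = -32)
s(t) = -t/2
h = -2 (h = -32 - 1*(-30) = -32 + 30 = -2)
((725 + 336)*((h + s(-13)) - 340))*(-5 + r*0)² = ((725 + 336)*((-2 - ½*(-13)) - 340))*(-5 - 2*0)² = (1061*((-2 + 13/2) - 340))*(-5 + 0)² = (1061*(9/2 - 340))*(-5)² = (1061*(-671/2))*25 = -711931/2*25 = -17798275/2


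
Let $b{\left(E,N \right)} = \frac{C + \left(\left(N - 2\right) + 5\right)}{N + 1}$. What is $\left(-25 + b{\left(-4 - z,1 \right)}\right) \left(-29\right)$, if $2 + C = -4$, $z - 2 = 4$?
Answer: $754$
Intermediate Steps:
$z = 6$ ($z = 2 + 4 = 6$)
$C = -6$ ($C = -2 - 4 = -6$)
$b{\left(E,N \right)} = \frac{-3 + N}{1 + N}$ ($b{\left(E,N \right)} = \frac{-6 + \left(\left(N - 2\right) + 5\right)}{N + 1} = \frac{-6 + \left(\left(-2 + N\right) + 5\right)}{1 + N} = \frac{-6 + \left(3 + N\right)}{1 + N} = \frac{-3 + N}{1 + N}$)
$\left(-25 + b{\left(-4 - z,1 \right)}\right) \left(-29\right) = \left(-25 + \frac{-3 + 1}{1 + 1}\right) \left(-29\right) = \left(-25 + \frac{1}{2} \left(-2\right)\right) \left(-29\right) = \left(-25 - 1\right) \left(-29\right) = \left(-26\right) \left(-29\right) = 754$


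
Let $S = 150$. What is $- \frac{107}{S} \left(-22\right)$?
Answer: $\frac{1177}{75} \approx 15.693$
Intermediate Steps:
$- \frac{107}{S} \left(-22\right) = - \frac{107}{150} \left(-22\right) = \left(-107\right) \frac{1}{150} \left(-22\right) = \left(- \frac{107}{150}\right) \left(-22\right) = \frac{1177}{75}$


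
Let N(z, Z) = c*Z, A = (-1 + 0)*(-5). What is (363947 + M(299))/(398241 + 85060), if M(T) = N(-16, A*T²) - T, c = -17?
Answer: -7235437/483301 ≈ -14.971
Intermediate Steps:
A = 5 (A = -1*(-5) = 5)
N(z, Z) = -17*Z
M(T) = -T - 85*T² (M(T) = -85*T² - T = -T - 85*T²)
(363947 + M(299))/(398241 + 85060) = (363947 + 299*(-1 - 85*299))/(398241 + 85060) = (363947 + 299*(-1 - 25415))/483301 = (363947 + 299*(-25416))*(1/483301) = (363947 - 7599384)*(1/483301) = -7235437*1/483301 = -7235437/483301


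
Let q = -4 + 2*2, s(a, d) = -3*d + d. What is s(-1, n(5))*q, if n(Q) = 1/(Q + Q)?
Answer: 0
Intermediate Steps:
n(Q) = 1/(2*Q)
s(a, d) = -2*d
q = 0 (q = -4 + 4 = 0)
s(-1, n(5))*q = -1/5*0 = 0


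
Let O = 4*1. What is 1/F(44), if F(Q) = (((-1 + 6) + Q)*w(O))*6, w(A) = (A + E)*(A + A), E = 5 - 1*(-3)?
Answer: 1/28224 ≈ 3.5431e-5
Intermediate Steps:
E = 8 (E = 5 + 3 = 8)
O = 4
w(A) = 2*A*(8 + A) (w(A) = (A + 8)*(A + A) = (8 + A)*(2*A) = 2*A*(8 + A))
F(Q) = 2880 + 576*Q (F(Q) = (((-1 + 6) + Q)*(2*4*(8 + 4)))*6 = ((5 + Q)*(2*4*12))*6 = ((5 + Q)*96)*6 = (480 + 96*Q)*6 = 2880 + 576*Q)
1/F(44) = 1/(2880 + 576*44) = 1/(2880 + 25344) = 1/28224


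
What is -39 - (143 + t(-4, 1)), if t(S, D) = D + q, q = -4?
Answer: -179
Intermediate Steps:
t(S, D) = -4 + D (t(S, D) = D - 4 = -4 + D)
-39 - (143 + t(-4, 1)) = -39 - (143 + (-4 + 1)) = -39 - (143 - 3) = -39 - 1*140 = -39 - 140 = -179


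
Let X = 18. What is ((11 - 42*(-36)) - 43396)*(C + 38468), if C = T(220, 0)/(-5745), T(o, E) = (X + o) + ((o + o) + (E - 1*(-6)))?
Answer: -3084616083016/1915 ≈ -1.6108e+9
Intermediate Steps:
T(o, E) = 24 + E + 3*o (T(o, E) = (18 + o) + ((o + o) + (E - 1*(-6))) = (18 + o) + (2*o + (E + 6)) = (18 + o) + (2*o + (6 + E)) = (18 + o) + (6 + E + 2*o) = 24 + E + 3*o)
C = -228/1915 (C = (24 + 0 + 3*220)/(-5745) = (24 + 0 + 660)*(-1/5745) = 684*(-1/5745) = -228/1915 ≈ -0.11906)
((11 - 42*(-36)) - 43396)*(C + 38468) = ((11 - 42*(-36)) - 43396)*(-228/1915 + 38468) = ((11 + 1512) - 43396)*(73665992/1915) = (1523 - 43396)*(73665992/1915) = -41873*73665992/1915 = -3084616083016/1915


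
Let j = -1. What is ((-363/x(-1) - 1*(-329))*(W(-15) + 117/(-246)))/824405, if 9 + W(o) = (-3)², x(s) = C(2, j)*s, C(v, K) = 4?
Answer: -65481/270404840 ≈ -0.00024216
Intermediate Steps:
x(s) = 4*s
W(o) = 0 (W(o) = -9 + (-3)² = -9 + 9 = 0)
((-363/x(-1) - 1*(-329))*(W(-15) + 117/(-246)))/824405 = ((-363/(4*(-1)) - 1*(-329))*(0 + 117/(-246)))/824405 = ((-363/(-4) + 329)*(0 + 117*(-1/246)))*(1/824405) = ((-363*(-¼) + 329)*(0 - 39/82))*(1/824405) = ((363/4 + 329)*(-39/82))*(1/824405) = ((1679/4)*(-39/82))*(1/824405) = -65481/328*1/824405 = -65481/270404840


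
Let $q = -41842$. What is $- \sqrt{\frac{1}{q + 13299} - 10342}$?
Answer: $- \frac{i \sqrt{8425656892901}}{28543} \approx - 101.7 i$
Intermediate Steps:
$- \sqrt{\frac{1}{q + 13299} - 10342} = - \sqrt{\frac{1}{-41842 + 13299} - 10342} = - \sqrt{\frac{1}{-28543} - 10342} = - \sqrt{- \frac{1}{28543} - 10342} = - \sqrt{- \frac{295191707}{28543}} = - \frac{i \sqrt{8425656892901}}{28543}$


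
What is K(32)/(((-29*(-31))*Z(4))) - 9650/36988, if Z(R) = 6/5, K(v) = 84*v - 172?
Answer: 103314235/49878318 ≈ 2.0713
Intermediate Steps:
K(v) = -172 + 84*v
Z(R) = 6/5 (Z(R) = 6*(1/5) = 6/5)
K(32)/(((-29*(-31))*Z(4))) - 9650/36988 = (-172 + 84*32)/((-29*(-31)*(6/5))) - 9650/36988 = (-172 + 2688)/((899*(6/5))) - 9650*1/36988 = 2516/(5394/5) - 4825/18494 = 2516*(5/5394) - 4825/18494 = 6290/2697 - 4825/18494 = 103314235/49878318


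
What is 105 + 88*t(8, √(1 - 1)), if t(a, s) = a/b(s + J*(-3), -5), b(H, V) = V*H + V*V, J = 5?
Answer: 2801/25 ≈ 112.04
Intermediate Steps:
b(H, V) = V² + H*V (b(H, V) = H*V + V² = V² + H*V)
t(a, s) = a/(100 - 5*s) (t(a, s) = a/((-5*((s + 5*(-3)) - 5))) = a/((-5*((s - 15) - 5))) = a/((-5*((-15 + s) - 5))) = a/((-5*(-20 + s))) = a/(100 - 5*s))
105 + 88*t(8, √(1 - 1)) = 105 + 88*(-1*8/(-100 + 5*√(1 - 1))) = 105 + 88*(-1*8/(-100 + 5*√0)) = 105 + 88*(-1*8/(-100 + 5*0)) = 105 + 88*(-1*8/(-100 + 0)) = 105 + 88*(-1*8/(-100)) = 105 + 88*(-1*8*(-1/100)) = 105 + 88*(2/25) = 105 + 176/25 = 2801/25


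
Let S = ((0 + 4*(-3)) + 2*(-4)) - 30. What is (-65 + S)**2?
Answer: 13225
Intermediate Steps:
S = -50 (S = ((0 - 12) - 8) - 30 = (-12 - 8) - 30 = -20 - 30 = -50)
(-65 + S)**2 = (-65 - 50)**2 = (-115)**2 = 13225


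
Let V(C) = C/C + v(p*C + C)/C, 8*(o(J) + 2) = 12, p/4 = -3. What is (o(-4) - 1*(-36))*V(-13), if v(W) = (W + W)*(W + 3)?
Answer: -227981/2 ≈ -1.1399e+5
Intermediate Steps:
p = -12 (p = 4*(-3) = -12)
o(J) = -½ (o(J) = -2 + (⅛)*12 = -2 + 3/2 = -½)
v(W) = 2*W*(3 + W) (v(W) = (2*W)*(3 + W) = 2*W*(3 + W))
V(C) = -65 + 242*C (V(C) = C/C + (2*(-12*C + C)*(3 + (-12*C + C)))/C = 1 + (2*(-11*C)*(3 - 11*C))/C = 1 + (-22*C*(3 - 11*C))/C = 1 + (-66 + 242*C) = -65 + 242*C)
(o(-4) - 1*(-36))*V(-13) = (-½ - 1*(-36))*(-65 + 242*(-13)) = (-½ + 36)*(-65 - 3146) = (71/2)*(-3211) = -227981/2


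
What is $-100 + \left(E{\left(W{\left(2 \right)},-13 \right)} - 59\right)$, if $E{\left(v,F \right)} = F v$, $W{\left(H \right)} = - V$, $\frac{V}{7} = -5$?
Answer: $-614$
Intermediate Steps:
$V = -35$ ($V = 7 \left(-5\right) = -35$)
$W{\left(H \right)} = 35$ ($W{\left(H \right)} = \left(-1\right) \left(-35\right) = 35$)
$-100 + \left(E{\left(W{\left(2 \right)},-13 \right)} - 59\right) = -100 - 514 = -614$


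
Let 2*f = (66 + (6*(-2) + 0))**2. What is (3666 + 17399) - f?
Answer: 19607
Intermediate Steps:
f = 1458 (f = (66 + (6*(-2) + 0))**2/2 = (66 + (-12 + 0))**2/2 = (66 - 12)**2/2 = (1/2)*54**2 = (1/2)*2916 = 1458)
(3666 + 17399) - f = (3666 + 17399) - 1*1458 = 21065 - 1458 = 19607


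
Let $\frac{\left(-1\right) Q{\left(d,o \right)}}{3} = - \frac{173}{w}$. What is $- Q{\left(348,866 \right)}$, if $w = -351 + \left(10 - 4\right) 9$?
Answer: $\frac{173}{99} \approx 1.7475$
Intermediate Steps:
$w = -297$ ($w = -351 + 6 \cdot 9 = -351 + 54 = -297$)
$Q{\left(d,o \right)} = - \frac{173}{99}$ ($Q{\left(d,o \right)} = - 3 \left(- \frac{173}{-297}\right) = - 3 \left(\left(-173\right) \left(- \frac{1}{297}\right)\right) = \left(-3\right) \frac{173}{297} = - \frac{173}{99}$)
$- Q{\left(348,866 \right)} = \left(-1\right) \left(- \frac{173}{99}\right) = \frac{173}{99}$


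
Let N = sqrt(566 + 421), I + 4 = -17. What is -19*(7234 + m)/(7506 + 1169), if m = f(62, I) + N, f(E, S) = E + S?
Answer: -5529/347 - 19*sqrt(987)/8675 ≈ -16.003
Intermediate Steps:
I = -21 (I = -4 - 17 = -21)
N = sqrt(987) ≈ 31.417
m = 41 + sqrt(987) (m = (62 - 21) + sqrt(987) = 41 + sqrt(987) ≈ 72.417)
-19*(7234 + m)/(7506 + 1169) = -19*(7234 + (41 + sqrt(987)))/(7506 + 1169) = -19*(7275 + sqrt(987))/8675 = -19*(291/347 + sqrt(987)/8675) = -5529/347 - 19*sqrt(987)/8675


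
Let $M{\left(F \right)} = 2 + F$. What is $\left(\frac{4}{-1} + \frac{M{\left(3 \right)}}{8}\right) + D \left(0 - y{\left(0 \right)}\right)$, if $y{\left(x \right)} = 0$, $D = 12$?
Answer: $- \frac{27}{8} \approx -3.375$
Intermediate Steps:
$\left(\frac{4}{-1} + \frac{M{\left(3 \right)}}{8}\right) + D \left(0 - y{\left(0 \right)}\right) = \left(\frac{4}{-1} + \frac{2 + 3}{8}\right) + 12 \left(0 - 0\right) = \left(4 \left(-1\right) + 5 \cdot \frac{1}{8}\right) + 12 \left(0 + 0\right) = \left(-4 + \frac{5}{8}\right) + 12 \cdot 0 = - \frac{27}{8} + 0 = - \frac{27}{8}$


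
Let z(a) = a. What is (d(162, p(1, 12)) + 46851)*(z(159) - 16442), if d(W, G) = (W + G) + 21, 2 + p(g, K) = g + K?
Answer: -766033735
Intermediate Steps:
p(g, K) = -2 + K + g (p(g, K) = -2 + (g + K) = -2 + (K + g) = -2 + K + g)
d(W, G) = 21 + G + W (d(W, G) = (G + W) + 21 = 21 + G + W)
(d(162, p(1, 12)) + 46851)*(z(159) - 16442) = ((21 + (-2 + 12 + 1) + 162) + 46851)*(159 - 16442) = ((21 + 11 + 162) + 46851)*(-16283) = (194 + 46851)*(-16283) = 47045*(-16283) = -766033735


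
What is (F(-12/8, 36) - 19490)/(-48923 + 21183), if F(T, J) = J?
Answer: 9727/13870 ≈ 0.70130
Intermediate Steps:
(F(-12/8, 36) - 19490)/(-48923 + 21183) = (36 - 19490)/(-48923 + 21183) = -19454/(-27740) = -19454*(-1/27740) = 9727/13870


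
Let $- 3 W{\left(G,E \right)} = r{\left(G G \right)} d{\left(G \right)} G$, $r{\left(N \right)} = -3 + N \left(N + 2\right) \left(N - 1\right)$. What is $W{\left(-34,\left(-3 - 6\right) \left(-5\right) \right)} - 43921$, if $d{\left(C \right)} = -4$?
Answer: $-70091653065$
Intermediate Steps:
$r{\left(N \right)} = -3 + N \left(-1 + N\right) \left(2 + N\right)$ ($r{\left(N \right)} = -3 + N \left(2 + N\right) \left(-1 + N\right) = -3 + N \left(-1 + N\right) \left(2 + N\right)$)
$W{\left(G,E \right)} = - \frac{G \left(12 - 4 G^{4} - 4 G^{6} + 8 G^{2}\right)}{3}$ ($W{\left(G,E \right)} = - \frac{\left(-3 + \left(G G\right)^{2} + \left(G G\right)^{3} - 2 G G\right) \left(-4\right) G}{3} = - \frac{\left(-3 + \left(G^{2}\right)^{2} + \left(G^{2}\right)^{3} - 2 G^{2}\right) \left(-4\right) G}{3} = - \frac{\left(-3 + G^{4} + G^{6} - 2 G^{2}\right) \left(-4\right) G}{3} = - \frac{\left(12 - 4 G^{4} - 4 G^{6} + 8 G^{2}\right) G}{3} = - \frac{G \left(12 - 4 G^{4} - 4 G^{6} + 8 G^{2}\right)}{3}$)
$W{\left(-34,\left(-3 - 6\right) \left(-5\right) \right)} - 43921 = \frac{4}{3} \left(-34\right) \left(-3 + \left(-34\right)^{4} + \left(-34\right)^{6} - 2 \left(-34\right)^{2}\right) - 43921 = \frac{4}{3} \left(-34\right) \left(-3 + 1336336 + 1544804416 - 2312\right) - 43921 = \frac{4}{3} \left(-34\right) 1546138437 - 43921 = -70091609144 - 43921 = -70091653065$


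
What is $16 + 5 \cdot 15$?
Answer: $91$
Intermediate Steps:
$16 + 5 \cdot 15 = 16 + 75 = 91$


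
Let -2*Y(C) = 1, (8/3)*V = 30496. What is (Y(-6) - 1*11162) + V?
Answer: 547/2 ≈ 273.50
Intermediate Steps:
V = 11436 (V = (3/8)*30496 = 11436)
Y(C) = -½ (Y(C) = -½*1 = -½)
(Y(-6) - 1*11162) + V = (-½ - 1*11162) + 11436 = (-½ - 11162) + 11436 = -22325/2 + 11436 = 547/2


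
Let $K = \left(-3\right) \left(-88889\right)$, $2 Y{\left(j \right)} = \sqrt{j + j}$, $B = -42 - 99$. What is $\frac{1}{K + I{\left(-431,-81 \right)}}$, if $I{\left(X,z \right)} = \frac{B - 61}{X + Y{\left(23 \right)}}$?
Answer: $\frac{99066697957}{26417865577305635} - \frac{202 \sqrt{46}}{26417865577305635} \approx 3.75 \cdot 10^{-6}$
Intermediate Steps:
$B = -141$ ($B = -42 - 99 = -141$)
$Y{\left(j \right)} = \frac{\sqrt{2} \sqrt{j}}{2}$ ($Y{\left(j \right)} = \frac{\sqrt{j + j}}{2} = \frac{\sqrt{2 j}}{2} = \frac{\sqrt{2} \sqrt{j}}{2}$)
$K = 266667$
$I{\left(X,z \right)} = - \frac{202}{X + \frac{\sqrt{46}}{2}}$ ($I{\left(X,z \right)} = \frac{-141 - 61}{X + \frac{\sqrt{2} \sqrt{23}}{2}} = - \frac{202}{X + \frac{\sqrt{46}}{2}}$)
$\frac{1}{K + I{\left(-431,-81 \right)}} = \frac{1}{266667 - \frac{404}{\sqrt{46} + 2 \left(-431\right)}} = \frac{1}{266667 - \frac{404}{\sqrt{46} - 862}} = \frac{1}{266667 - \frac{404}{-862 + \sqrt{46}}}$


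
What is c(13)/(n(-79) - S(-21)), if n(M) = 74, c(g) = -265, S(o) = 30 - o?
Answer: -265/23 ≈ -11.522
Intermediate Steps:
c(13)/(n(-79) - S(-21)) = -265/(74 - (30 - 1*(-21))) = -265/(74 - (30 + 21)) = -265/(74 - 1*51) = -265/(74 - 51) = -265/23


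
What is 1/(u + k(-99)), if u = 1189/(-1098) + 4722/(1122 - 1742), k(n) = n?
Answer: -85095/9164647 ≈ -0.0092851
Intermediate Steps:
u = -740242/85095 (u = 1189*(-1/1098) + 4722/(-620) = -1189/1098 + 4722*(-1/620) = -1189/1098 - 2361/310 = -740242/85095 ≈ -8.6990)
1/(u + k(-99)) = 1/(-740242/85095 - 99) = 1/(-9164647/85095) = -85095/9164647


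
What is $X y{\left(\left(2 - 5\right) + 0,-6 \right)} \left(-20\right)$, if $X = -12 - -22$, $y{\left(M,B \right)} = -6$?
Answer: $1200$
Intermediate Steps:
$X = 10$ ($X = -12 + 22 = 10$)
$X y{\left(\left(2 - 5\right) + 0,-6 \right)} \left(-20\right) = 10 \left(-6\right) \left(-20\right) = \left(-60\right) \left(-20\right) = 1200$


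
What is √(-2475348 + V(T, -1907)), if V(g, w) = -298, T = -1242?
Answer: I*√2475646 ≈ 1573.4*I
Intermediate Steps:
√(-2475348 + V(T, -1907)) = √(-2475348 - 298) = √(-2475646) = I*√2475646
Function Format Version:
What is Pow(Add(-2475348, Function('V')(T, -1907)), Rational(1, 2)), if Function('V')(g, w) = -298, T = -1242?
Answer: Mul(I, Pow(2475646, Rational(1, 2))) ≈ Mul(1573.4, I)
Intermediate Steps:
Pow(Add(-2475348, Function('V')(T, -1907)), Rational(1, 2)) = Pow(Add(-2475348, -298), Rational(1, 2)) = Pow(-2475646, Rational(1, 2)) = Mul(I, Pow(2475646, Rational(1, 2)))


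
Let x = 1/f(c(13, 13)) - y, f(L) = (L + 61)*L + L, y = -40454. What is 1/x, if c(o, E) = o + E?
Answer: 2288/92558753 ≈ 2.4719e-5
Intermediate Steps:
c(o, E) = E + o
f(L) = L + L*(61 + L) (f(L) = (61 + L)*L + L = L*(61 + L) + L = L + L*(61 + L))
x = 92558753/2288 (x = 1/((13 + 13)*(62 + (13 + 13))) - 1*(-40454) = 1/(26*(62 + 26)) + 40454 = 1/(26*88) + 40454 = 1/2288 + 40454 = 92558753/2288 ≈ 40454.)
1/x = 1/(92558753/2288) = 2288/92558753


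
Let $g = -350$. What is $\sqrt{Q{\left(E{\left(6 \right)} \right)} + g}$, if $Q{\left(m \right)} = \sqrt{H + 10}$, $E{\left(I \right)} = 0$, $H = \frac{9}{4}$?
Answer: $\frac{3 i \sqrt{154}}{2} \approx 18.615 i$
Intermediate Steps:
$H = \frac{9}{4}$ ($H = 9 \cdot \frac{1}{4} = \frac{9}{4} \approx 2.25$)
$Q{\left(m \right)} = \frac{7}{2}$ ($Q{\left(m \right)} = \sqrt{\frac{9}{4} + 10} = \sqrt{\frac{49}{4}} = \frac{7}{2}$)
$\sqrt{Q{\left(E{\left(6 \right)} \right)} + g} = \sqrt{\frac{7}{2} - 350} = \sqrt{- \frac{693}{2}} = \frac{3 i \sqrt{154}}{2}$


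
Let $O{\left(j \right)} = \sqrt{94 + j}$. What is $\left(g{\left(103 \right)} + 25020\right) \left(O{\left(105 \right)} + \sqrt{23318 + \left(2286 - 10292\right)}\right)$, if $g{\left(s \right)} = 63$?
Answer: $25083 \sqrt{199} + 100332 \sqrt{957} \approx 3.4577 \cdot 10^{6}$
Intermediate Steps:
$\left(g{\left(103 \right)} + 25020\right) \left(O{\left(105 \right)} + \sqrt{23318 + \left(2286 - 10292\right)}\right) = \left(63 + 25020\right) \left(\sqrt{94 + 105} + \sqrt{23318 + \left(2286 - 10292\right)}\right) = 25083 \left(\sqrt{199} + \sqrt{23318 - 8006}\right) = 25083 \left(\sqrt{199} + \sqrt{15312}\right) = 25083 \left(\sqrt{199} + 4 \sqrt{957}\right) = 25083 \sqrt{199} + 100332 \sqrt{957}$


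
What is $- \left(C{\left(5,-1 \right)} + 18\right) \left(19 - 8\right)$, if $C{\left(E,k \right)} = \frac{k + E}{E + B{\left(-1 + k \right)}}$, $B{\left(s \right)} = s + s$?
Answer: $-242$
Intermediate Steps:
$B{\left(s \right)} = 2 s$
$C{\left(E,k \right)} = \frac{E + k}{-2 + E + 2 k}$ ($C{\left(E,k \right)} = \frac{k + E}{E + 2 \left(-1 + k\right)} = \frac{E + k}{E + \left(-2 + 2 k\right)} = \frac{E + k}{-2 + E + 2 k}$)
$- \left(C{\left(5,-1 \right)} + 18\right) \left(19 - 8\right) = - \left(\frac{5 - 1}{-2 + 5 + 2 \left(-1\right)} + 18\right) \left(19 - 8\right) = - \left(\frac{1}{-2 + 5 - 2} \cdot 4 + 18\right) 11 = - \left(1^{-1} \cdot 4 + 18\right) 11 = - \left(1 \cdot 4 + 18\right) 11 = - \left(4 + 18\right) 11 = - 22 \cdot 11 = \left(-1\right) 242 = -242$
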